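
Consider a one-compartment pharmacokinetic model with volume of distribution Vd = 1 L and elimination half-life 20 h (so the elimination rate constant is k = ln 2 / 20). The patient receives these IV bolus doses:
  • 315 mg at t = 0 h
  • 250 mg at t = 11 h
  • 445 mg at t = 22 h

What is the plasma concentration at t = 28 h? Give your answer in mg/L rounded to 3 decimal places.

619.511 mg/L

k = ln 2 / 20 = 0.03466 per h
Dose 1 (315 mg at t=0 h): 315·exp(−0.03466·28) = 119.363 mg/L
Dose 2 (250 mg at t=11 h): 250·exp(−0.03466·17) = 138.696 mg/L
Dose 3 (445 mg at t=22 h): 445·exp(−0.03466·6) = 361.452 mg/L
C(28) = 119.363 + 138.696 + 361.452 = 619.511 mg/L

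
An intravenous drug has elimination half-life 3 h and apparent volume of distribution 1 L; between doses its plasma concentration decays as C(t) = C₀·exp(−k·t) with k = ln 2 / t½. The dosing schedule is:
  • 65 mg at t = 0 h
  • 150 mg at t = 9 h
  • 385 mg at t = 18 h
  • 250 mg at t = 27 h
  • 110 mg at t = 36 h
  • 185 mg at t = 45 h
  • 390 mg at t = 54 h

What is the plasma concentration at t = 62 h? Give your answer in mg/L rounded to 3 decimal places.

65.426 mg/L

k = ln 2 / 3 = 0.23105 per h
Dose 1 (65 mg at t=0 h): 65·exp(−0.23105·62) = 0.000 mg/L
Dose 2 (150 mg at t=9 h): 150·exp(−0.23105·53) = 0.001 mg/L
Dose 3 (385 mg at t=18 h): 385·exp(−0.23105·44) = 0.015 mg/L
Dose 4 (250 mg at t=27 h): 250·exp(−0.23105·35) = 0.077 mg/L
Dose 5 (110 mg at t=36 h): 110·exp(−0.23105·26) = 0.271 mg/L
Dose 6 (185 mg at t=45 h): 185·exp(−0.23105·17) = 3.642 mg/L
Dose 7 (390 mg at t=54 h): 390·exp(−0.23105·8) = 61.421 mg/L
C(62) = 0.000 + 0.001 + 0.015 + 0.077 + 0.271 + 3.642 + 61.421 = 65.426 mg/L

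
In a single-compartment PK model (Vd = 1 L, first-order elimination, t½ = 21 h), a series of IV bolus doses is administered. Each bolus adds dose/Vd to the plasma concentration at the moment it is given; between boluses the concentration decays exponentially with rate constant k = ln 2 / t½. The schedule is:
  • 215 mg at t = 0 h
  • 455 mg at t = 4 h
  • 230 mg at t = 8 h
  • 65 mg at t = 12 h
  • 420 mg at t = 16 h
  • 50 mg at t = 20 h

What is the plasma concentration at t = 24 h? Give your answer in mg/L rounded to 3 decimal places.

k = ln 2 / 21 = 0.03301 per h
Dose 1 (215 mg at t=0 h): 215·exp(−0.03301·24) = 97.365 mg/L
Dose 2 (455 mg at t=4 h): 455·exp(−0.03301·20) = 235.134 mg/L
Dose 3 (230 mg at t=8 h): 230·exp(−0.03301·16) = 135.635 mg/L
Dose 4 (65 mg at t=12 h): 65·exp(−0.03301·12) = 43.742 mg/L
Dose 5 (420 mg at t=16 h): 420·exp(−0.03301·8) = 322.531 mg/L
Dose 6 (50 mg at t=20 h): 50·exp(−0.03301·4) = 43.816 mg/L
C(24) = 97.365 + 235.134 + 135.635 + 43.742 + 322.531 + 43.816 = 878.223 mg/L

878.223 mg/L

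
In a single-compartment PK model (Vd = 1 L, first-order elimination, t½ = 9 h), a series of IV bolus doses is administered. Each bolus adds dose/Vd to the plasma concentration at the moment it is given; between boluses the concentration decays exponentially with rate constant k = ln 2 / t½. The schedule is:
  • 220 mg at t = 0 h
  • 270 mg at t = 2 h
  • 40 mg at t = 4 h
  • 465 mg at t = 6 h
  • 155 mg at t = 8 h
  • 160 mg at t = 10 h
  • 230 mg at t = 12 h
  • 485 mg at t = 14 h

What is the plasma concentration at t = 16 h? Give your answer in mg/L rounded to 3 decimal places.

k = ln 2 / 9 = 0.07702 per h
Dose 1 (220 mg at t=0 h): 220·exp(−0.07702·16) = 64.159 mg/L
Dose 2 (270 mg at t=2 h): 270·exp(−0.07702·14) = 91.853 mg/L
Dose 3 (40 mg at t=4 h): 40·exp(−0.07702·12) = 15.874 mg/L
Dose 4 (465 mg at t=6 h): 465·exp(−0.07702·10) = 215.266 mg/L
Dose 5 (155 mg at t=8 h): 155·exp(−0.07702·8) = 83.705 mg/L
Dose 6 (160 mg at t=10 h): 160·exp(−0.07702·6) = 100.794 mg/L
Dose 7 (230 mg at t=12 h): 230·exp(−0.07702·4) = 169.019 mg/L
Dose 8 (485 mg at t=14 h): 485·exp(−0.07702·2) = 415.763 mg/L
C(16) = 64.159 + 91.853 + 15.874 + 215.266 + 83.705 + 100.794 + 169.019 + 415.763 = 1156.433 mg/L

1156.433 mg/L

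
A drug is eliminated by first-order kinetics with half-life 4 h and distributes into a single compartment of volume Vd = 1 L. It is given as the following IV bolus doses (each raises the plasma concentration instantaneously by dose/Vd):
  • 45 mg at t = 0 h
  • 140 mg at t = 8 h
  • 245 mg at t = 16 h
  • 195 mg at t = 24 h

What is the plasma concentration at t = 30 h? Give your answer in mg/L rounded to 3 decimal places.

93.940 mg/L

k = ln 2 / 4 = 0.17329 per h
Dose 1 (45 mg at t=0 h): 45·exp(−0.17329·30) = 0.249 mg/L
Dose 2 (140 mg at t=8 h): 140·exp(−0.17329·22) = 3.094 mg/L
Dose 3 (245 mg at t=16 h): 245·exp(−0.17329·14) = 21.655 mg/L
Dose 4 (195 mg at t=24 h): 195·exp(−0.17329·6) = 68.943 mg/L
C(30) = 0.249 + 3.094 + 21.655 + 68.943 = 93.940 mg/L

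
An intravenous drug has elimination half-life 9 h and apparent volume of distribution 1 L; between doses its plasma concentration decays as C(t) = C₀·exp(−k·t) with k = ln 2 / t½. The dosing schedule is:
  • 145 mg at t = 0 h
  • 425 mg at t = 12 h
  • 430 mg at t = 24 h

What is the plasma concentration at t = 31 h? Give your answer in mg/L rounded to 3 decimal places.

k = ln 2 / 9 = 0.07702 per h
Dose 1 (145 mg at t=0 h): 145·exp(−0.07702·31) = 13.319 mg/L
Dose 2 (425 mg at t=12 h): 425·exp(−0.07702·19) = 98.374 mg/L
Dose 3 (430 mg at t=24 h): 430·exp(−0.07702·7) = 250.804 mg/L
C(31) = 13.319 + 98.374 + 250.804 = 362.497 mg/L

362.497 mg/L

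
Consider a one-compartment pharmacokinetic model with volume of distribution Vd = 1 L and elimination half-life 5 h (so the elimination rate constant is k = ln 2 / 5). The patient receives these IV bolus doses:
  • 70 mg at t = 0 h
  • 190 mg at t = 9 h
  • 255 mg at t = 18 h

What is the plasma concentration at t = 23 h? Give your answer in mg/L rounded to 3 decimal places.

k = ln 2 / 5 = 0.13863 per h
Dose 1 (70 mg at t=0 h): 70·exp(−0.13863·23) = 2.886 mg/L
Dose 2 (190 mg at t=9 h): 190·exp(−0.13863·14) = 27.282 mg/L
Dose 3 (255 mg at t=18 h): 255·exp(−0.13863·5) = 127.500 mg/L
C(23) = 2.886 + 27.282 + 127.500 = 157.668 mg/L

157.668 mg/L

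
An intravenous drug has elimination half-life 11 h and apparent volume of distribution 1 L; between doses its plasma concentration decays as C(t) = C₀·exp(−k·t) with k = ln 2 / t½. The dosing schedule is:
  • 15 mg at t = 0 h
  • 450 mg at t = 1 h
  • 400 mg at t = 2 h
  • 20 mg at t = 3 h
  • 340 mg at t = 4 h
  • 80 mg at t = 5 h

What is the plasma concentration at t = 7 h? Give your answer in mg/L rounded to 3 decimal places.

k = ln 2 / 11 = 0.06301 per h
Dose 1 (15 mg at t=0 h): 15·exp(−0.06301·7) = 9.650 mg/L
Dose 2 (450 mg at t=1 h): 450·exp(−0.06301·6) = 308.329 mg/L
Dose 3 (400 mg at t=2 h): 400·exp(−0.06301·5) = 291.896 mg/L
Dose 4 (20 mg at t=3 h): 20·exp(−0.06301·4) = 15.544 mg/L
Dose 5 (340 mg at t=4 h): 340·exp(−0.06301·3) = 281.436 mg/L
Dose 6 (80 mg at t=5 h): 80·exp(−0.06301·2) = 70.527 mg/L
C(7) = 9.650 + 308.329 + 291.896 + 15.544 + 281.436 + 70.527 = 977.382 mg/L

977.382 mg/L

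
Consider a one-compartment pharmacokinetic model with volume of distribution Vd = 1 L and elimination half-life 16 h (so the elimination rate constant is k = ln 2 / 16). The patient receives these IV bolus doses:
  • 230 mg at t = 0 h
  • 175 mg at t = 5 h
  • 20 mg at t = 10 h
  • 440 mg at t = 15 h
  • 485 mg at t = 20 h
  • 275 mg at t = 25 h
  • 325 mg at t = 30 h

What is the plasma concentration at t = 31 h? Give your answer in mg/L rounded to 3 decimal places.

1169.260 mg/L

k = ln 2 / 16 = 0.04332 per h
Dose 1 (230 mg at t=0 h): 230·exp(−0.04332·31) = 60.046 mg/L
Dose 2 (175 mg at t=5 h): 175·exp(−0.04332·26) = 56.737 mg/L
Dose 3 (20 mg at t=10 h): 20·exp(−0.04332·21) = 8.052 mg/L
Dose 4 (440 mg at t=15 h): 440·exp(−0.04332·16) = 220.000 mg/L
Dose 5 (485 mg at t=20 h): 485·exp(−0.04332·11) = 301.151 mg/L
Dose 6 (275 mg at t=25 h): 275·exp(−0.04332·6) = 212.054 mg/L
Dose 7 (325 mg at t=30 h): 325·exp(−0.04332·1) = 311.221 mg/L
C(31) = 60.046 + 56.737 + 8.052 + 220.000 + 301.151 + 212.054 + 311.221 = 1169.260 mg/L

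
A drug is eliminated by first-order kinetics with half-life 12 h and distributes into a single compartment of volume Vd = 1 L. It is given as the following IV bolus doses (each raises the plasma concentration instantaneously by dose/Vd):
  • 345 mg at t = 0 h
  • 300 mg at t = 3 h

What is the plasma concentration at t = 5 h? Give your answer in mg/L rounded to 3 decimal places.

525.728 mg/L

k = ln 2 / 12 = 0.05776 per h
Dose 1 (345 mg at t=0 h): 345·exp(−0.05776·5) = 258.458 mg/L
Dose 2 (300 mg at t=3 h): 300·exp(−0.05776·2) = 267.270 mg/L
C(5) = 258.458 + 267.270 = 525.728 mg/L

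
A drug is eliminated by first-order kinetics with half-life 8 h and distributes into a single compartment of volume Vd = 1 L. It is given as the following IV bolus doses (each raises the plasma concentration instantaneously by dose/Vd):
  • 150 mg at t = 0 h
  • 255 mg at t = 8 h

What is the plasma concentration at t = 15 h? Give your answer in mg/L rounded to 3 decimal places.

179.934 mg/L

k = ln 2 / 8 = 0.08664 per h
Dose 1 (150 mg at t=0 h): 150·exp(−0.08664·15) = 40.894 mg/L
Dose 2 (255 mg at t=8 h): 255·exp(−0.08664·7) = 139.040 mg/L
C(15) = 40.894 + 139.040 = 179.934 mg/L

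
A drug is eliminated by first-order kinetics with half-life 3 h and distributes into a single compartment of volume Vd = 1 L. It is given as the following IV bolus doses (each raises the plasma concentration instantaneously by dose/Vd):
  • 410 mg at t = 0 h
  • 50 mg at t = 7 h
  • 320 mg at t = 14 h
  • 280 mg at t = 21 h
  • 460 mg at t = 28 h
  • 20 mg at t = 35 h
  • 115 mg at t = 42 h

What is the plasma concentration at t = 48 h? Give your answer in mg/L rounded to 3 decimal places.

k = ln 2 / 3 = 0.23105 per h
Dose 1 (410 mg at t=0 h): 410·exp(−0.23105·48) = 0.006 mg/L
Dose 2 (50 mg at t=7 h): 50·exp(−0.23105·41) = 0.004 mg/L
Dose 3 (320 mg at t=14 h): 320·exp(−0.23105·34) = 0.124 mg/L
Dose 4 (280 mg at t=21 h): 280·exp(−0.23105·27) = 0.547 mg/L
Dose 5 (460 mg at t=28 h): 460·exp(−0.23105·20) = 4.528 mg/L
Dose 6 (20 mg at t=35 h): 20·exp(−0.23105·13) = 0.992 mg/L
Dose 7 (115 mg at t=42 h): 115·exp(−0.23105·6) = 28.750 mg/L
C(48) = 0.006 + 0.004 + 0.124 + 0.547 + 4.528 + 0.992 + 28.750 = 34.951 mg/L

34.951 mg/L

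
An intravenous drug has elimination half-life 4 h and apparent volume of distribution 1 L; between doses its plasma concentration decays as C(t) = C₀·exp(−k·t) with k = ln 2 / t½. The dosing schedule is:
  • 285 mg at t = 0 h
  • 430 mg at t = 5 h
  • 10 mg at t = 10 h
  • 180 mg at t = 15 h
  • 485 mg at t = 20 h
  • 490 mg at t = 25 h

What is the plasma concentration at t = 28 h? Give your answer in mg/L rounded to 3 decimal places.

442.184 mg/L

k = ln 2 / 4 = 0.17329 per h
Dose 1 (285 mg at t=0 h): 285·exp(−0.17329·28) = 2.227 mg/L
Dose 2 (430 mg at t=5 h): 430·exp(−0.17329·23) = 7.990 mg/L
Dose 3 (10 mg at t=10 h): 10·exp(−0.17329·18) = 0.442 mg/L
Dose 4 (180 mg at t=15 h): 180·exp(−0.17329·13) = 18.920 mg/L
Dose 5 (485 mg at t=20 h): 485·exp(−0.17329·8) = 121.250 mg/L
Dose 6 (490 mg at t=25 h): 490·exp(−0.17329·3) = 291.356 mg/L
C(28) = 2.227 + 7.990 + 0.442 + 18.920 + 121.250 + 291.356 = 442.184 mg/L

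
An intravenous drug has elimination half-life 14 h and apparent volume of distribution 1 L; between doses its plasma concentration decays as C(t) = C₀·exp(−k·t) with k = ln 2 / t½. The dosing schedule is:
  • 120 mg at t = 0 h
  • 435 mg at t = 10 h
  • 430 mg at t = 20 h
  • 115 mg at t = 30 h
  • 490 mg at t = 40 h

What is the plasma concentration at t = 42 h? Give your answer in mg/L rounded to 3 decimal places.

k = ln 2 / 14 = 0.04951 per h
Dose 1 (120 mg at t=0 h): 120·exp(−0.04951·42) = 15.000 mg/L
Dose 2 (435 mg at t=10 h): 435·exp(−0.04951·32) = 89.211 mg/L
Dose 3 (430 mg at t=20 h): 430·exp(−0.04951·22) = 144.684 mg/L
Dose 4 (115 mg at t=30 h): 115·exp(−0.04951·12) = 63.485 mg/L
Dose 5 (490 mg at t=40 h): 490·exp(−0.04951·2) = 443.805 mg/L
C(42) = 15.000 + 89.211 + 144.684 + 63.485 + 443.805 = 756.185 mg/L

756.185 mg/L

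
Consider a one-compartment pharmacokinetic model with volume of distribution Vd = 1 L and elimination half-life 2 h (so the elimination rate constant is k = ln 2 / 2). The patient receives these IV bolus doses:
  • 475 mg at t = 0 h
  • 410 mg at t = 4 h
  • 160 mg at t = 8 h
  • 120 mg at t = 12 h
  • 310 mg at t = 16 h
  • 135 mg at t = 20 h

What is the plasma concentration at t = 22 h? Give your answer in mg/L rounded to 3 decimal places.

k = ln 2 / 2 = 0.34657 per h
Dose 1 (475 mg at t=0 h): 475·exp(−0.34657·22) = 0.232 mg/L
Dose 2 (410 mg at t=4 h): 410·exp(−0.34657·18) = 0.801 mg/L
Dose 3 (160 mg at t=8 h): 160·exp(−0.34657·14) = 1.250 mg/L
Dose 4 (120 mg at t=12 h): 120·exp(−0.34657·10) = 3.750 mg/L
Dose 5 (310 mg at t=16 h): 310·exp(−0.34657·6) = 38.750 mg/L
Dose 6 (135 mg at t=20 h): 135·exp(−0.34657·2) = 67.500 mg/L
C(22) = 0.232 + 0.801 + 1.250 + 3.750 + 38.750 + 67.500 = 112.283 mg/L

112.283 mg/L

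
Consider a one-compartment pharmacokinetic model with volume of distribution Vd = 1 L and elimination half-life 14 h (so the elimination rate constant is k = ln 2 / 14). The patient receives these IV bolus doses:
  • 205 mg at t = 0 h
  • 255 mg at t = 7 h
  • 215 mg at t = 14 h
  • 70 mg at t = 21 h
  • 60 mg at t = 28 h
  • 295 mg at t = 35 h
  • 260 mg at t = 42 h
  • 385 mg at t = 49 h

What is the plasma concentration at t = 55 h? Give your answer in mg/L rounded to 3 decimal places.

626.393 mg/L

k = ln 2 / 14 = 0.04951 per h
Dose 1 (205 mg at t=0 h): 205·exp(−0.04951·55) = 13.463 mg/L
Dose 2 (255 mg at t=7 h): 255·exp(−0.04951·48) = 23.683 mg/L
Dose 3 (215 mg at t=14 h): 215·exp(−0.04951·41) = 28.239 mg/L
Dose 4 (70 mg at t=21 h): 70·exp(−0.04951·34) = 13.002 mg/L
Dose 5 (60 mg at t=28 h): 60·exp(−0.04951·27) = 15.761 mg/L
Dose 6 (295 mg at t=35 h): 295·exp(−0.04951·20) = 109.592 mg/L
Dose 7 (260 mg at t=42 h): 260·exp(−0.04951·13) = 136.598 mg/L
Dose 8 (385 mg at t=49 h): 385·exp(−0.04951·6) = 286.054 mg/L
C(55) = 13.463 + 23.683 + 28.239 + 13.002 + 15.761 + 109.592 + 136.598 + 286.054 = 626.393 mg/L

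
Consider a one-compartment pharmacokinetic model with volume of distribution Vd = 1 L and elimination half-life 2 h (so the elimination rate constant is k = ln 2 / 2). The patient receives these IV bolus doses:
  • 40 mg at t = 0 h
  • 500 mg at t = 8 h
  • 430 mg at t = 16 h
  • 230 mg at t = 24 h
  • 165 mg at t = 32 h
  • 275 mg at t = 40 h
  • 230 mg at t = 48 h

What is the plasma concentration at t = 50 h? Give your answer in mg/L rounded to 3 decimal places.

k = ln 2 / 2 = 0.34657 per h
Dose 1 (40 mg at t=0 h): 40·exp(−0.34657·50) = 0.000 mg/L
Dose 2 (500 mg at t=8 h): 500·exp(−0.34657·42) = 0.000 mg/L
Dose 3 (430 mg at t=16 h): 430·exp(−0.34657·34) = 0.003 mg/L
Dose 4 (230 mg at t=24 h): 230·exp(−0.34657·26) = 0.028 mg/L
Dose 5 (165 mg at t=32 h): 165·exp(−0.34657·18) = 0.322 mg/L
Dose 6 (275 mg at t=40 h): 275·exp(−0.34657·10) = 8.594 mg/L
Dose 7 (230 mg at t=48 h): 230·exp(−0.34657·2) = 115.000 mg/L
C(50) = 0.000 + 0.000 + 0.003 + 0.028 + 0.322 + 8.594 + 115.000 = 123.948 mg/L

123.948 mg/L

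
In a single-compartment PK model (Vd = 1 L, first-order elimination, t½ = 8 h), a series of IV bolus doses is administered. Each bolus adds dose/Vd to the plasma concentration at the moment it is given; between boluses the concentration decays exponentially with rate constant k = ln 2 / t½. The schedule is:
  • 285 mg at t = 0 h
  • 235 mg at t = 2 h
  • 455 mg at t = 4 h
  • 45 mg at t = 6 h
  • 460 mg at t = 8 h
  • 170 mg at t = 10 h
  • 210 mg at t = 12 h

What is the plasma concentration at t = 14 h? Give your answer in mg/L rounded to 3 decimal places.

951.934 mg/L

k = ln 2 / 8 = 0.08664 per h
Dose 1 (285 mg at t=0 h): 285·exp(−0.08664·14) = 84.731 mg/L
Dose 2 (235 mg at t=2 h): 235·exp(−0.08664·12) = 83.085 mg/L
Dose 3 (455 mg at t=4 h): 455·exp(−0.08664·10) = 191.304 mg/L
Dose 4 (45 mg at t=6 h): 45·exp(−0.08664·8) = 22.500 mg/L
Dose 5 (460 mg at t=8 h): 460·exp(−0.08664·6) = 273.518 mg/L
Dose 6 (170 mg at t=10 h): 170·exp(−0.08664·4) = 120.208 mg/L
Dose 7 (210 mg at t=12 h): 210·exp(−0.08664·2) = 176.588 mg/L
C(14) = 84.731 + 83.085 + 191.304 + 22.500 + 273.518 + 120.208 + 176.588 = 951.934 mg/L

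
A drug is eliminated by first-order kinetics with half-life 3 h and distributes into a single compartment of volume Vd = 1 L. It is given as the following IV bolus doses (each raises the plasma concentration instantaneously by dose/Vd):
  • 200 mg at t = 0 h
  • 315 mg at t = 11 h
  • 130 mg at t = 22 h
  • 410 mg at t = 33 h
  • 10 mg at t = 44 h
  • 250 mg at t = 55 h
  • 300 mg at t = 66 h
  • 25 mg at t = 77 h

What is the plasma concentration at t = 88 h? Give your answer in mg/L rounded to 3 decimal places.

3.953 mg/L

k = ln 2 / 3 = 0.23105 per h
Dose 1 (200 mg at t=0 h): 200·exp(−0.23105·88) = 0.000 mg/L
Dose 2 (315 mg at t=11 h): 315·exp(−0.23105·77) = 0.000 mg/L
Dose 3 (130 mg at t=22 h): 130·exp(−0.23105·66) = 0.000 mg/L
Dose 4 (410 mg at t=33 h): 410·exp(−0.23105·55) = 0.001 mg/L
Dose 5 (10 mg at t=44 h): 10·exp(−0.23105·44) = 0.000 mg/L
Dose 6 (250 mg at t=55 h): 250·exp(−0.23105·33) = 0.122 mg/L
Dose 7 (300 mg at t=66 h): 300·exp(−0.23105·22) = 1.860 mg/L
Dose 8 (25 mg at t=77 h): 25·exp(−0.23105·11) = 1.969 mg/L
C(88) = 0.000 + 0.000 + 0.000 + 0.001 + 0.000 + 0.122 + 1.860 + 1.969 = 3.953 mg/L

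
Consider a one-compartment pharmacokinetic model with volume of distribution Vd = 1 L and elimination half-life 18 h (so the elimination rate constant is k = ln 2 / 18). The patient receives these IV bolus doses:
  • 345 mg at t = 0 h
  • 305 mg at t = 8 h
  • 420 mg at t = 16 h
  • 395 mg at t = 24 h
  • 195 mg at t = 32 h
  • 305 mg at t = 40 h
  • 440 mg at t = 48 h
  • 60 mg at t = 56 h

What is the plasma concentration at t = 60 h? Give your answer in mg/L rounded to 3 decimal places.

787.468 mg/L

k = ln 2 / 18 = 0.03851 per h
Dose 1 (345 mg at t=0 h): 345·exp(−0.03851·60) = 34.228 mg/L
Dose 2 (305 mg at t=8 h): 305·exp(−0.03851·52) = 41.177 mg/L
Dose 3 (420 mg at t=16 h): 420·exp(−0.03851·44) = 77.161 mg/L
Dose 4 (395 mg at t=24 h): 395·exp(−0.03851·36) = 98.750 mg/L
Dose 5 (195 mg at t=32 h): 195·exp(−0.03851·28) = 66.339 mg/L
Dose 6 (305 mg at t=40 h): 305·exp(−0.03851·20) = 141.196 mg/L
Dose 7 (440 mg at t=48 h): 440·exp(−0.03851·12) = 277.183 mg/L
Dose 8 (60 mg at t=56 h): 60·exp(−0.03851·4) = 51.435 mg/L
C(60) = 34.228 + 41.177 + 77.161 + 98.750 + 66.339 + 141.196 + 277.183 + 51.435 = 787.468 mg/L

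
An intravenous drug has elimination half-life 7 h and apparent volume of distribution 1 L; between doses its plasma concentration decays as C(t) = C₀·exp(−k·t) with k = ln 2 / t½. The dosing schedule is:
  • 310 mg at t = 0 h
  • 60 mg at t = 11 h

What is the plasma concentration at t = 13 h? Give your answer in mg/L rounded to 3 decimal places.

134.787 mg/L

k = ln 2 / 7 = 0.09902 per h
Dose 1 (310 mg at t=0 h): 310·exp(−0.09902·13) = 85.567 mg/L
Dose 2 (60 mg at t=11 h): 60·exp(−0.09902·2) = 49.220 mg/L
C(13) = 85.567 + 49.220 = 134.787 mg/L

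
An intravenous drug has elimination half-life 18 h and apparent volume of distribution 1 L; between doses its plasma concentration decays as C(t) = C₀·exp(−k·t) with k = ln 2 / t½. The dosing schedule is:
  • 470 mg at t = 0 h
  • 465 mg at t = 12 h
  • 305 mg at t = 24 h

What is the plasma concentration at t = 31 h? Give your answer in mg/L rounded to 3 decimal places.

599.099 mg/L

k = ln 2 / 18 = 0.03851 per h
Dose 1 (470 mg at t=0 h): 470·exp(−0.03851·31) = 142.448 mg/L
Dose 2 (465 mg at t=12 h): 465·exp(−0.03851·19) = 223.717 mg/L
Dose 3 (305 mg at t=24 h): 305·exp(−0.03851·7) = 232.934 mg/L
C(31) = 142.448 + 223.717 + 232.934 = 599.099 mg/L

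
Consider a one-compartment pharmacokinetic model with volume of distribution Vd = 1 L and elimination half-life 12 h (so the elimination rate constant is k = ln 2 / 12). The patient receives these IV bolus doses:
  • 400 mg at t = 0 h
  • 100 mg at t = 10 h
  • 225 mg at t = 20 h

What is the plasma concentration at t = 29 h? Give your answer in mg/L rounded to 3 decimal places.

242.072 mg/L

k = ln 2 / 12 = 0.05776 per h
Dose 1 (400 mg at t=0 h): 400·exp(−0.05776·29) = 74.915 mg/L
Dose 2 (100 mg at t=10 h): 100·exp(−0.05776·19) = 33.371 mg/L
Dose 3 (225 mg at t=20 h): 225·exp(−0.05776·9) = 133.786 mg/L
C(29) = 74.915 + 33.371 + 133.786 = 242.072 mg/L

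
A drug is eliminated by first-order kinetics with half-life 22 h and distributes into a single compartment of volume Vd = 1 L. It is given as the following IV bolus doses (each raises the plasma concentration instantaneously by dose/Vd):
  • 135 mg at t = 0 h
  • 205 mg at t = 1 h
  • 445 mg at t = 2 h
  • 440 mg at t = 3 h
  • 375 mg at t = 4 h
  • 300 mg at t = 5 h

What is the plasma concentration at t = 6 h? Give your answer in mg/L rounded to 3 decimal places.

k = ln 2 / 22 = 0.03151 per h
Dose 1 (135 mg at t=0 h): 135·exp(−0.03151·6) = 111.747 mg/L
Dose 2 (205 mg at t=1 h): 205·exp(−0.03151·5) = 175.121 mg/L
Dose 3 (445 mg at t=2 h): 445·exp(−0.03151·4) = 392.308 mg/L
Dose 4 (440 mg at t=3 h): 440·exp(−0.03151·3) = 400.316 mg/L
Dose 5 (375 mg at t=4 h): 375·exp(−0.03151·2) = 352.099 mg/L
Dose 6 (300 mg at t=5 h): 300·exp(−0.03151·1) = 290.695 mg/L
C(6) = 111.747 + 175.121 + 392.308 + 400.316 + 352.099 + 290.695 = 1722.286 mg/L

1722.286 mg/L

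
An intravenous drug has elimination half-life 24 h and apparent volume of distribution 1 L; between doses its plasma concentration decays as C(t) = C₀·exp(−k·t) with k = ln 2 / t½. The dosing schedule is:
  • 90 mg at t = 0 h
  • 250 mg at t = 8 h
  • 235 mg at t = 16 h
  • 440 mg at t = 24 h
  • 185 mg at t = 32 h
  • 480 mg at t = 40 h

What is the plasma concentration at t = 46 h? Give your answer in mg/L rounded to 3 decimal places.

k = ln 2 / 24 = 0.02888 per h
Dose 1 (90 mg at t=0 h): 90·exp(−0.02888·46) = 23.838 mg/L
Dose 2 (250 mg at t=8 h): 250·exp(−0.02888·38) = 83.427 mg/L
Dose 3 (235 mg at t=16 h): 235·exp(−0.02888·30) = 98.805 mg/L
Dose 4 (440 mg at t=24 h): 440·exp(−0.02888·22) = 233.082 mg/L
Dose 5 (185 mg at t=32 h): 185·exp(−0.02888·14) = 123.473 mg/L
Dose 6 (480 mg at t=40 h): 480·exp(−0.02888·6) = 403.630 mg/L
C(46) = 23.838 + 83.427 + 98.805 + 233.082 + 123.473 + 403.630 = 966.256 mg/L

966.256 mg/L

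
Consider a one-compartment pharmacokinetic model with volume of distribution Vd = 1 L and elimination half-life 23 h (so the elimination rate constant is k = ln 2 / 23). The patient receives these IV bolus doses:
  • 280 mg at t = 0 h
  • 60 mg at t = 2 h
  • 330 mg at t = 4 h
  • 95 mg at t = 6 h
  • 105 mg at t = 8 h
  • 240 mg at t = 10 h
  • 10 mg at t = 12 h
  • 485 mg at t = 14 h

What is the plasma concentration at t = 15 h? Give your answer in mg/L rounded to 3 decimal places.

k = ln 2 / 23 = 0.03014 per h
Dose 1 (280 mg at t=0 h): 280·exp(−0.03014·15) = 178.170 mg/L
Dose 2 (60 mg at t=2 h): 60·exp(−0.03014·13) = 40.551 mg/L
Dose 3 (330 mg at t=4 h): 330·exp(−0.03014·11) = 236.888 mg/L
Dose 4 (95 mg at t=6 h): 95·exp(−0.03014·9) = 72.432 mg/L
Dose 5 (105 mg at t=8 h): 105·exp(−0.03014·7) = 85.030 mg/L
Dose 6 (240 mg at t=10 h): 240·exp(−0.03014·5) = 206.429 mg/L
Dose 7 (10 mg at t=12 h): 10·exp(−0.03014·3) = 9.136 mg/L
Dose 8 (485 mg at t=14 h): 485·exp(−0.03014·1) = 470.602 mg/L
C(15) = 178.170 + 40.551 + 236.888 + 72.432 + 85.030 + 206.429 + 9.136 + 470.602 = 1299.237 mg/L

1299.237 mg/L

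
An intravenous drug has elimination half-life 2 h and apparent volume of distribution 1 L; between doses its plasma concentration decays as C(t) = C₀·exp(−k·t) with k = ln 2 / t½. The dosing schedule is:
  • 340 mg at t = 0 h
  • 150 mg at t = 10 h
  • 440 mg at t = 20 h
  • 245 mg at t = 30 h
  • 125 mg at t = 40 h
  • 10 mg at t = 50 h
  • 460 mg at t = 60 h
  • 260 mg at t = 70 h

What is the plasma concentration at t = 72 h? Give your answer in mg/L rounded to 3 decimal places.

k = ln 2 / 2 = 0.34657 per h
Dose 1 (340 mg at t=0 h): 340·exp(−0.34657·72) = 0.000 mg/L
Dose 2 (150 mg at t=10 h): 150·exp(−0.34657·62) = 0.000 mg/L
Dose 3 (440 mg at t=20 h): 440·exp(−0.34657·52) = 0.000 mg/L
Dose 4 (245 mg at t=30 h): 245·exp(−0.34657·42) = 0.000 mg/L
Dose 5 (125 mg at t=40 h): 125·exp(−0.34657·32) = 0.002 mg/L
Dose 6 (10 mg at t=50 h): 10·exp(−0.34657·22) = 0.005 mg/L
Dose 7 (460 mg at t=60 h): 460·exp(−0.34657·12) = 7.188 mg/L
Dose 8 (260 mg at t=70 h): 260·exp(−0.34657·2) = 130.000 mg/L
C(72) = 0.000 + 0.000 + 0.000 + 0.000 + 0.002 + 0.005 + 7.188 + 130.000 = 137.194 mg/L

137.194 mg/L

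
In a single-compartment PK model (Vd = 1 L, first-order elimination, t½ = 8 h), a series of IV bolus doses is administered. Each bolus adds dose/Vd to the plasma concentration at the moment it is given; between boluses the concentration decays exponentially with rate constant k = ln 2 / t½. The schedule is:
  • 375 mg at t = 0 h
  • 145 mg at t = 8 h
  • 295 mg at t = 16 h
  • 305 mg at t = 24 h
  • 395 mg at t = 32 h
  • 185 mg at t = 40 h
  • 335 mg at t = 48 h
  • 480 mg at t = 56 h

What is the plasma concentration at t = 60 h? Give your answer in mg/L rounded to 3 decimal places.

k = ln 2 / 8 = 0.08664 per h
Dose 1 (375 mg at t=0 h): 375·exp(−0.08664·60) = 2.072 mg/L
Dose 2 (145 mg at t=8 h): 145·exp(−0.08664·52) = 1.602 mg/L
Dose 3 (295 mg at t=16 h): 295·exp(−0.08664·44) = 6.519 mg/L
Dose 4 (305 mg at t=24 h): 305·exp(−0.08664·36) = 13.479 mg/L
Dose 5 (395 mg at t=32 h): 395·exp(−0.08664·28) = 34.913 mg/L
Dose 6 (185 mg at t=40 h): 185·exp(−0.08664·20) = 32.704 mg/L
Dose 7 (335 mg at t=48 h): 335·exp(−0.08664·12) = 118.440 mg/L
Dose 8 (480 mg at t=56 h): 480·exp(−0.08664·4) = 339.411 mg/L
C(60) = 2.072 + 1.602 + 6.519 + 13.479 + 34.913 + 32.704 + 118.440 + 339.411 = 549.140 mg/L

549.140 mg/L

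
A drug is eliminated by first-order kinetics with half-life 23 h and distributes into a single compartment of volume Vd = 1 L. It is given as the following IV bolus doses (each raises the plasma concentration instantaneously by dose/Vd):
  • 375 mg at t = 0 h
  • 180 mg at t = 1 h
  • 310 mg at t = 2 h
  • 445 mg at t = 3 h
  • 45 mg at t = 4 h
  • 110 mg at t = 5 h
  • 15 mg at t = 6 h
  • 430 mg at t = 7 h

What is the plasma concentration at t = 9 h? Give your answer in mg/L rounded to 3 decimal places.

1604.548 mg/L

k = ln 2 / 23 = 0.03014 per h
Dose 1 (375 mg at t=0 h): 375·exp(−0.03014·9) = 285.915 mg/L
Dose 2 (180 mg at t=1 h): 180·exp(−0.03014·8) = 141.438 mg/L
Dose 3 (310 mg at t=2 h): 310·exp(−0.03014·7) = 251.041 mg/L
Dose 4 (445 mg at t=3 h): 445·exp(−0.03014·6) = 371.390 mg/L
Dose 5 (45 mg at t=4 h): 45·exp(−0.03014·5) = 38.705 mg/L
Dose 6 (110 mg at t=5 h): 110·exp(−0.03014·4) = 97.508 mg/L
Dose 7 (15 mg at t=6 h): 15·exp(−0.03014·3) = 13.703 mg/L
Dose 8 (430 mg at t=7 h): 430·exp(−0.03014·2) = 404.848 mg/L
C(9) = 285.915 + 141.438 + 251.041 + 371.390 + 38.705 + 97.508 + 13.703 + 404.848 = 1604.548 mg/L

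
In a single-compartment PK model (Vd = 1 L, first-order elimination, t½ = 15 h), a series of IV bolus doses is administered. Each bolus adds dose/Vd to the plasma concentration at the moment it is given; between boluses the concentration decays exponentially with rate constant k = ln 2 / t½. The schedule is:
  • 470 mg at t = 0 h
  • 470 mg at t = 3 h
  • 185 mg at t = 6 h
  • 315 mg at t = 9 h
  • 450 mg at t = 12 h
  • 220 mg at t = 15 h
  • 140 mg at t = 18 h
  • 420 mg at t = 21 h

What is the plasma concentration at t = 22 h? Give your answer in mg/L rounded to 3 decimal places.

k = ln 2 / 15 = 0.04621 per h
Dose 1 (470 mg at t=0 h): 470·exp(−0.04621·22) = 170.054 mg/L
Dose 2 (470 mg at t=3 h): 470·exp(−0.04621·19) = 195.341 mg/L
Dose 3 (185 mg at t=6 h): 185·exp(−0.04621·16) = 88.323 mg/L
Dose 4 (315 mg at t=9 h): 315·exp(−0.04621·13) = 172.750 mg/L
Dose 5 (450 mg at t=12 h): 450·exp(−0.04621·10) = 283.482 mg/L
Dose 6 (220 mg at t=15 h): 220·exp(−0.04621·7) = 159.200 mg/L
Dose 7 (140 mg at t=18 h): 140·exp(−0.04621·4) = 116.373 mg/L
Dose 8 (420 mg at t=21 h): 420·exp(−0.04621·1) = 401.033 mg/L
C(22) = 170.054 + 195.341 + 88.323 + 172.750 + 283.482 + 159.200 + 116.373 + 401.033 = 1586.556 mg/L

1586.556 mg/L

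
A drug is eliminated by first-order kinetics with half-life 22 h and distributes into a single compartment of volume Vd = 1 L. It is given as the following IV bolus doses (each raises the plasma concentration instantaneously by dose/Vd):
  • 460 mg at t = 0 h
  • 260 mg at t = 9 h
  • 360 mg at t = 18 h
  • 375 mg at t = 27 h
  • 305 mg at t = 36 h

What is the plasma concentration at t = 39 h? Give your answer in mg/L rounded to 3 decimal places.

k = ln 2 / 22 = 0.03151 per h
Dose 1 (460 mg at t=0 h): 460·exp(−0.03151·39) = 134.621 mg/L
Dose 2 (260 mg at t=9 h): 260·exp(−0.03151·30) = 101.036 mg/L
Dose 3 (360 mg at t=18 h): 360·exp(−0.03151·21) = 185.761 mg/L
Dose 4 (375 mg at t=27 h): 375·exp(−0.03151·12) = 256.941 mg/L
Dose 5 (305 mg at t=36 h): 305·exp(−0.03151·3) = 277.492 mg/L
C(39) = 134.621 + 101.036 + 185.761 + 256.941 + 277.492 = 955.852 mg/L

955.852 mg/L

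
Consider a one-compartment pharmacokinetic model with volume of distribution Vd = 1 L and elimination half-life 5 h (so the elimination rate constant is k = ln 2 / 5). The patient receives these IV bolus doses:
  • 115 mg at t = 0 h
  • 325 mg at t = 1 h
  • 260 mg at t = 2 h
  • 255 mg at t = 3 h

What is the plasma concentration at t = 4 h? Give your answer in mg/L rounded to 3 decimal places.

k = ln 2 / 5 = 0.13863 per h
Dose 1 (115 mg at t=0 h): 115·exp(−0.13863·4) = 66.050 mg/L
Dose 2 (325 mg at t=1 h): 325·exp(−0.13863·3) = 214.420 mg/L
Dose 3 (260 mg at t=2 h): 260·exp(−0.13863·2) = 197.043 mg/L
Dose 4 (255 mg at t=3 h): 255·exp(−0.13863·1) = 221.990 mg/L
C(4) = 66.050 + 214.420 + 197.043 + 221.990 = 699.504 mg/L

699.504 mg/L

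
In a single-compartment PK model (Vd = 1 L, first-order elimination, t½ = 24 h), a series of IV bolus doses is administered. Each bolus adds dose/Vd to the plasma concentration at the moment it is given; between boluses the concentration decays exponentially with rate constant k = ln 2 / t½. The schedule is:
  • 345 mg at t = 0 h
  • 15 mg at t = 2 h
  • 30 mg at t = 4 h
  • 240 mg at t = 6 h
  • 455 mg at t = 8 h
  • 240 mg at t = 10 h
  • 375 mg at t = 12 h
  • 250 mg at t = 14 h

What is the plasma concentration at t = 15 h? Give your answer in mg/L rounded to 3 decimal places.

1607.114 mg/L

k = ln 2 / 24 = 0.02888 per h
Dose 1 (345 mg at t=0 h): 345·exp(−0.02888·15) = 223.705 mg/L
Dose 2 (15 mg at t=2 h): 15·exp(−0.02888·13) = 10.305 mg/L
Dose 3 (30 mg at t=4 h): 30·exp(−0.02888·11) = 21.835 mg/L
Dose 4 (240 mg at t=6 h): 240·exp(−0.02888·9) = 185.065 mg/L
Dose 5 (455 mg at t=8 h): 455·exp(−0.02888·7) = 371.716 mg/L
Dose 6 (240 mg at t=10 h): 240·exp(−0.02888·5) = 207.729 mg/L
Dose 7 (375 mg at t=12 h): 375·exp(−0.02888·3) = 343.877 mg/L
Dose 8 (250 mg at t=14 h): 250·exp(−0.02888·1) = 242.883 mg/L
C(15) = 223.705 + 10.305 + 21.835 + 185.065 + 371.716 + 207.729 + 343.877 + 242.883 = 1607.114 mg/L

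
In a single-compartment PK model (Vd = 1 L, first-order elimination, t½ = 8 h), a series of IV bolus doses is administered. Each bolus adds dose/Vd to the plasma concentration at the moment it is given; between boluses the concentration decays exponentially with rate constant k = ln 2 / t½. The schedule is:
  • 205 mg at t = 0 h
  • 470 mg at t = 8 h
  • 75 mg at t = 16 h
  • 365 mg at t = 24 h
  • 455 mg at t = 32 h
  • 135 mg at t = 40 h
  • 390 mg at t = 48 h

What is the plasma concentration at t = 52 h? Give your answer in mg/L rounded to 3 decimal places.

k = ln 2 / 8 = 0.08664 per h
Dose 1 (205 mg at t=0 h): 205·exp(−0.08664·52) = 2.265 mg/L
Dose 2 (470 mg at t=8 h): 470·exp(−0.08664·44) = 10.386 mg/L
Dose 3 (75 mg at t=16 h): 75·exp(−0.08664·36) = 3.315 mg/L
Dose 4 (365 mg at t=24 h): 365·exp(−0.08664·28) = 32.262 mg/L
Dose 5 (455 mg at t=32 h): 455·exp(−0.08664·20) = 80.433 mg/L
Dose 6 (135 mg at t=40 h): 135·exp(−0.08664·12) = 47.730 mg/L
Dose 7 (390 mg at t=48 h): 390·exp(−0.08664·4) = 275.772 mg/L
C(52) = 2.265 + 10.386 + 3.315 + 32.262 + 80.433 + 47.730 + 275.772 = 452.162 mg/L

452.162 mg/L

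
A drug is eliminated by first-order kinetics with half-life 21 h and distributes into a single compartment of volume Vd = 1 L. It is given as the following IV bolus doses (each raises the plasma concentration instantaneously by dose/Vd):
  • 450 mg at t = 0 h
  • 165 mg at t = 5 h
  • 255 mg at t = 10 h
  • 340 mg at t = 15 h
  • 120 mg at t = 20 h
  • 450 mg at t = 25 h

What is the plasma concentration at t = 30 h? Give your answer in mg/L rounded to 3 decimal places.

1046.285 mg/L

k = ln 2 / 21 = 0.03301 per h
Dose 1 (450 mg at t=0 h): 450·exp(−0.03301·30) = 167.174 mg/L
Dose 2 (165 mg at t=5 h): 165·exp(−0.03301·25) = 72.296 mg/L
Dose 3 (255 mg at t=10 h): 255·exp(−0.03301·20) = 131.779 mg/L
Dose 4 (340 mg at t=15 h): 340·exp(−0.03301·15) = 207.232 mg/L
Dose 5 (120 mg at t=20 h): 120·exp(−0.03301·10) = 86.265 mg/L
Dose 6 (450 mg at t=25 h): 450·exp(−0.03301·5) = 381.539 mg/L
C(30) = 167.174 + 72.296 + 131.779 + 207.232 + 86.265 + 381.539 = 1046.285 mg/L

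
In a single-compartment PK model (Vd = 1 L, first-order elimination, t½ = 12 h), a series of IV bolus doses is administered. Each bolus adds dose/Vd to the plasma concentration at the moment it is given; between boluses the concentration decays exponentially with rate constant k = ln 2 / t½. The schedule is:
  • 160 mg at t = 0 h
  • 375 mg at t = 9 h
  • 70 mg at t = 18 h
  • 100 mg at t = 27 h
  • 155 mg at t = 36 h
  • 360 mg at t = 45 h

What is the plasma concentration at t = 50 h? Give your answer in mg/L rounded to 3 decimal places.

420.276 mg/L

k = ln 2 / 12 = 0.05776 per h
Dose 1 (160 mg at t=0 h): 160·exp(−0.05776·50) = 8.909 mg/L
Dose 2 (375 mg at t=9 h): 375·exp(−0.05776·41) = 35.117 mg/L
Dose 3 (70 mg at t=18 h): 70·exp(−0.05776·32) = 11.024 mg/L
Dose 4 (100 mg at t=27 h): 100·exp(−0.05776·23) = 26.487 mg/L
Dose 5 (155 mg at t=36 h): 155·exp(−0.05776·14) = 69.045 mg/L
Dose 6 (360 mg at t=45 h): 360·exp(−0.05776·5) = 269.695 mg/L
C(50) = 8.909 + 35.117 + 11.024 + 26.487 + 69.045 + 269.695 = 420.276 mg/L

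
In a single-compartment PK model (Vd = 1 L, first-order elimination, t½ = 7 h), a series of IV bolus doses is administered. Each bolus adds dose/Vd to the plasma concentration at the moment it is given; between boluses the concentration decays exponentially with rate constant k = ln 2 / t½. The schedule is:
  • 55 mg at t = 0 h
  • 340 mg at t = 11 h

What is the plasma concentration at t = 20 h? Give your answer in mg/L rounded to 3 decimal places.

k = ln 2 / 7 = 0.09902 per h
Dose 1 (55 mg at t=0 h): 55·exp(−0.09902·20) = 7.591 mg/L
Dose 2 (340 mg at t=11 h): 340·exp(−0.09902·9) = 139.457 mg/L
C(20) = 7.591 + 139.457 = 147.048 mg/L

147.048 mg/L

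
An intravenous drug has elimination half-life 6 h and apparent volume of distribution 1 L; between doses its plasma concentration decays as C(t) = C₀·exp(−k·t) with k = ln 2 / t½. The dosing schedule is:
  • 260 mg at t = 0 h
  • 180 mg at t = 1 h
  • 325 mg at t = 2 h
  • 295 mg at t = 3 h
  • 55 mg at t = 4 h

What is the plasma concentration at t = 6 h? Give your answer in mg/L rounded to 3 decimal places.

688.009 mg/L

k = ln 2 / 6 = 0.11552 per h
Dose 1 (260 mg at t=0 h): 260·exp(−0.11552·6) = 130.000 mg/L
Dose 2 (180 mg at t=1 h): 180·exp(−0.11552·5) = 101.022 mg/L
Dose 3 (325 mg at t=2 h): 325·exp(−0.11552·4) = 204.737 mg/L
Dose 4 (295 mg at t=3 h): 295·exp(−0.11552·3) = 208.597 mg/L
Dose 5 (55 mg at t=4 h): 55·exp(−0.11552·2) = 43.654 mg/L
C(6) = 130.000 + 101.022 + 204.737 + 208.597 + 43.654 = 688.009 mg/L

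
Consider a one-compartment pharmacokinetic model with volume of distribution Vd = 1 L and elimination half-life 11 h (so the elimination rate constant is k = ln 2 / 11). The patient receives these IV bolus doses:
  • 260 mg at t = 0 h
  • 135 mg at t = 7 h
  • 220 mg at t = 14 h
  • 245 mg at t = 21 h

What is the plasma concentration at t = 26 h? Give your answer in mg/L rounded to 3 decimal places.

373.360 mg/L

k = ln 2 / 11 = 0.06301 per h
Dose 1 (260 mg at t=0 h): 260·exp(−0.06301·26) = 50.518 mg/L
Dose 2 (135 mg at t=7 h): 135·exp(−0.06301·19) = 40.773 mg/L
Dose 3 (220 mg at t=14 h): 220·exp(−0.06301·12) = 103.282 mg/L
Dose 4 (245 mg at t=21 h): 245·exp(−0.06301·5) = 178.786 mg/L
C(26) = 50.518 + 40.773 + 103.282 + 178.786 = 373.360 mg/L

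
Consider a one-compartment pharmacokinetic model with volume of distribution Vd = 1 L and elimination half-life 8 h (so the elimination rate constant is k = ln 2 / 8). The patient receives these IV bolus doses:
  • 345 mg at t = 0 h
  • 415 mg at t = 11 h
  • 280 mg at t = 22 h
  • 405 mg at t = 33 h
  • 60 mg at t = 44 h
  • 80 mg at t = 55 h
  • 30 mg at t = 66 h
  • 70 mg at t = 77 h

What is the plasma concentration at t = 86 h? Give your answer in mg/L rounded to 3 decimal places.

k = ln 2 / 8 = 0.08664 per h
Dose 1 (345 mg at t=0 h): 345·exp(−0.08664·86) = 0.200 mg/L
Dose 2 (415 mg at t=11 h): 415·exp(−0.08664·75) = 0.625 mg/L
Dose 3 (280 mg at t=22 h): 280·exp(−0.08664·64) = 1.094 mg/L
Dose 4 (405 mg at t=33 h): 405·exp(−0.08664·53) = 4.103 mg/L
Dose 5 (60 mg at t=44 h): 60·exp(−0.08664·42) = 1.577 mg/L
Dose 6 (80 mg at t=55 h): 80·exp(−0.08664·31) = 5.453 mg/L
Dose 7 (30 mg at t=66 h): 30·exp(−0.08664·20) = 5.303 mg/L
Dose 8 (70 mg at t=77 h): 70·exp(−0.08664·9) = 32.095 mg/L
C(86) = 0.200 + 0.625 + 1.094 + 4.103 + 1.577 + 5.453 + 5.303 + 32.095 = 50.450 mg/L

50.450 mg/L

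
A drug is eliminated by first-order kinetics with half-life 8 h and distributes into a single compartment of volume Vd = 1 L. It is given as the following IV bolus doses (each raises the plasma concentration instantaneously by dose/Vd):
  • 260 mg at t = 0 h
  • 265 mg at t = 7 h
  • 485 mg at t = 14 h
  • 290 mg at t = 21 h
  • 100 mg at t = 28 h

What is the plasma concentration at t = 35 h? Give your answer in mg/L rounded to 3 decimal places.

255.317 mg/L

k = ln 2 / 8 = 0.08664 per h
Dose 1 (260 mg at t=0 h): 260·exp(−0.08664·35) = 12.530 mg/L
Dose 2 (265 mg at t=7 h): 265·exp(−0.08664·28) = 23.423 mg/L
Dose 3 (485 mg at t=14 h): 485·exp(−0.08664·21) = 78.621 mg/L
Dose 4 (290 mg at t=21 h): 290·exp(−0.08664·14) = 86.218 mg/L
Dose 5 (100 mg at t=28 h): 100·exp(−0.08664·7) = 54.525 mg/L
C(35) = 12.530 + 23.423 + 78.621 + 86.218 + 54.525 = 255.317 mg/L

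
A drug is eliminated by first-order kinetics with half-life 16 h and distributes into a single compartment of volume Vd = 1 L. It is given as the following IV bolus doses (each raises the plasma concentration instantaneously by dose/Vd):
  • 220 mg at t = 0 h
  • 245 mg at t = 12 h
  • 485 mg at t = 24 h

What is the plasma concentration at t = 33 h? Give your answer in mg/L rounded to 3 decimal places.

479.718 mg/L

k = ln 2 / 16 = 0.04332 per h
Dose 1 (220 mg at t=0 h): 220·exp(−0.04332·33) = 52.668 mg/L
Dose 2 (245 mg at t=12 h): 245·exp(−0.04332·21) = 98.643 mg/L
Dose 3 (485 mg at t=24 h): 485·exp(−0.04332·9) = 328.407 mg/L
C(33) = 52.668 + 98.643 + 328.407 = 479.718 mg/L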